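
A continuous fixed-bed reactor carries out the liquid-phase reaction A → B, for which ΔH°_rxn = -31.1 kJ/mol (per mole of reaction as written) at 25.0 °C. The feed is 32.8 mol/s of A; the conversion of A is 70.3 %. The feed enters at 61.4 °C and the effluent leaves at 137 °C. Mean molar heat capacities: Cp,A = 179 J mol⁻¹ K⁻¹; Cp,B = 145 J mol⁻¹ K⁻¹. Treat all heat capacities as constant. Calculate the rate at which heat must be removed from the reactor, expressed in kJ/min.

Q_out = 21700 kJ/min

Extent of reaction ξ = 0.703 × 32.8 = 23.058 mol/s
Reaction term: ξ·ΔH°_rxn = 23.058 × -31.1 = -717.12 kJ/s
Sensible, feed 61.4→25 °C: -213.71 kJ/s
Outlet flows (mol/s): A 9.7416, B 23.058
Sensible, products 25→137 °C: 569.77 kJ/s
Q = ΔH = -361.06 kJ/s = -361.06 kW
Heat removed = 21664 kJ/min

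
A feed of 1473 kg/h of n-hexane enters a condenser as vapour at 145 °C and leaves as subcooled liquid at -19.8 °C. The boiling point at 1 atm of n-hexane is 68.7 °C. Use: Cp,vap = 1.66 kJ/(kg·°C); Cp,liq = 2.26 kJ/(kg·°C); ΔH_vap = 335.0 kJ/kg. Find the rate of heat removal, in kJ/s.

vapour 145→68.7 °C: -126.66 kJ/kg
condensation at 68.7 °C: -335 kJ/kg
liquid 68.7→-19.8 °C: -200.01 kJ/kg
Δh = -126.66 + -335 + -200.01 = -661.67 kJ/kg
Q = ṁ·Δh = 1473 kg/h × -661.67 kJ/kg = -974640 kJ/h
|Q| = 270.73 kW

Q_c = 271 kJ/s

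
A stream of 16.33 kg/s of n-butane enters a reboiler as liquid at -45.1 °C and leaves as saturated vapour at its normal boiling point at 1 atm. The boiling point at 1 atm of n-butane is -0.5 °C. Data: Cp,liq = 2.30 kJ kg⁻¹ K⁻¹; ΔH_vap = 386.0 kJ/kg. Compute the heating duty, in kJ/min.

liquid -45.1→-0.5 °C: 102.58 kJ/kg
vaporisation at -0.5 °C: 386 kJ/kg
Δh = 102.58 + 386 = 488.58 kJ/kg
Q = ṁ·Δh = 16.33 kg/s × 488.58 kJ/kg = 7978.5 kJ/s
|Q| = 7978.5 kW = 478710 kJ/min

Q = 479000 kJ/min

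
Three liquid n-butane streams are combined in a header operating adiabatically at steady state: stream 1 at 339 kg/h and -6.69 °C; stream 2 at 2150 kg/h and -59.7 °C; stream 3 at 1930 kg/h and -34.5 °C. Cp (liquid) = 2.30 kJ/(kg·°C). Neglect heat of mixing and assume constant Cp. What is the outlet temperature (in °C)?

T_out = -44.6 °C

No heat crosses the boundary, so H_out = H_in.
Σ ṁᵢCp,ᵢTᵢ = 339×2.30×-6.69 + 2150×2.30×-59.7 + 1930×2.30×-34.5 = -453580
Σ ṁᵢCp,ᵢ = 339×2.30 + 2150×2.30 + 1930×2.30 = 10164
T_out = -453580 / 10164 = -44.627 °C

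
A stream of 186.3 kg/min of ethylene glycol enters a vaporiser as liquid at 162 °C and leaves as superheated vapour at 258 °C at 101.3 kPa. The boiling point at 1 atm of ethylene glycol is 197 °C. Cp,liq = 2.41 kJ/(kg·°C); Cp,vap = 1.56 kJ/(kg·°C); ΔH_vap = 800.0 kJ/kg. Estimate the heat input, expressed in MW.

liquid 162→197 °C: 84.35 kJ/kg
vaporisation at 197 °C: 800 kJ/kg
vapour 197→258 °C: 95.16 kJ/kg
Δh = 84.35 + 800 + 95.16 = 979.51 kJ/kg
Q = ṁ·Δh = 186.3 kg/min × 979.51 kJ/kg = 182480 kJ/min
|Q| = 3041.4 kW = 3.0414 MW

Q = 3.04 MW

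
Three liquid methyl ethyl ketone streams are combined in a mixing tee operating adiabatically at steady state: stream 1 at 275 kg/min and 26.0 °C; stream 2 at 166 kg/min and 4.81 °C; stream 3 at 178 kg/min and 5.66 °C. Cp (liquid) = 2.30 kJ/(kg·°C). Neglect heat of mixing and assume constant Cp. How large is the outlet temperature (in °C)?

T_out = 14.5 °C

Energy balance with Q = 0: Σ ṁᵢCp,ᵢ(T_out − Tᵢ) = 0
Σ ṁᵢCp,ᵢTᵢ = 275×2.30×26.0 + 166×2.30×4.81 + 178×2.30×5.66 = 20599
Σ ṁᵢCp,ᵢ = 275×2.30 + 166×2.30 + 178×2.30 = 1423.7
T_out = 20599 / 1423.7 = 14.468 °C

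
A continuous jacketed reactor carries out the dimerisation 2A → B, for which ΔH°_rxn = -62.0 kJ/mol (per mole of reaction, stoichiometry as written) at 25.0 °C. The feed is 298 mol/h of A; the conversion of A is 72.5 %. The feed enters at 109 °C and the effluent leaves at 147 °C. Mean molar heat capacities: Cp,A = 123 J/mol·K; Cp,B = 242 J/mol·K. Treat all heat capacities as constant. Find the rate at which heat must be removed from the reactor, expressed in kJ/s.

Extent of reaction ξ = 0.725 × 298 / 2 = 108.02 mol/h
Reaction term: ξ·ΔH°_rxn = 108.02 × -62.0 = -6697.5 kJ/h
Sensible, feed 109→25 °C: -3078.9 kJ/h
Outlet flows (mol/h): A 81.95, B 108.02
Sensible, products 25→147 °C: 4419.1 kJ/h
Q = ΔH = -5357.4 kJ/h = -1.4882 kW
Heat removed = 1.4882 kJ/s

Q_out = 1.49 kJ/s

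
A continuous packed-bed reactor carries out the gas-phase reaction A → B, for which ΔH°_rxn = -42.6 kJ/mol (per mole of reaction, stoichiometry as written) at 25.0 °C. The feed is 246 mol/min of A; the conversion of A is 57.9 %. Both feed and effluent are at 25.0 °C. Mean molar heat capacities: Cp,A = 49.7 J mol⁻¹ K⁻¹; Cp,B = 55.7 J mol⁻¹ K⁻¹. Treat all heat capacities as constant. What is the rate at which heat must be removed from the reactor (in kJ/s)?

Q_out = 101 kJ/s

Extent of reaction ξ = 0.579 × 246 = 142.43 mol/min
Reaction term: ξ·ΔH°_rxn = 142.43 × -42.6 = -6067.7 kJ/min
Q = ΔH = -6067.7 kJ/min = -101.13 kW
Heat removed = 101.13 kJ/s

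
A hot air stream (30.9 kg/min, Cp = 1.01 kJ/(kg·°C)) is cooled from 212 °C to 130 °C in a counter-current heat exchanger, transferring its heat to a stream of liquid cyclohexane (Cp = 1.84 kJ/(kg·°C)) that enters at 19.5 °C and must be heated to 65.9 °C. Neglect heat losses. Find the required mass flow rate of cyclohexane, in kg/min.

Heat released by hot stream: Q = 30.9 × 1.01 × (212 − 130) = 2559.1 kJ/min
Energy balance on cold side (adiabatic exchanger): Q = ṁ_c·Cp_c·(T_c,out − T_c,in)
ṁ_c = 2559.1 / [1.84 × (65.9 − 19.5)] = 29.975 kg/min

ṁ_c = 30.0 kg/min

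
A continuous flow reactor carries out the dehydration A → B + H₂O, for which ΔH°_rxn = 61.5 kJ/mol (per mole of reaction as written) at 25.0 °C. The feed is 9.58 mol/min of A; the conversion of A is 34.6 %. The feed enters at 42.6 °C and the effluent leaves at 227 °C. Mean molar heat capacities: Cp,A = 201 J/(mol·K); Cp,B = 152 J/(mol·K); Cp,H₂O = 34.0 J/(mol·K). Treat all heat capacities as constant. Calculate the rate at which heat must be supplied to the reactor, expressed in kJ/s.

Q_in = 9.15 kJ/s

Extent of reaction ξ = 0.346 × 9.58 = 3.3147 mol/min
Reaction term: ξ·ΔH°_rxn = 3.3147 × 61.5 = 203.85 kJ/min
Sensible, feed 42.6→25 °C: -33.89 kJ/min
Outlet flows (mol/min): A 6.2653, B 3.3147, H₂O 3.3147
Sensible, products 25→227 °C: 378.92 kJ/min
Q = ΔH = 548.89 kJ/min = 9.1481 kW
Heat supplied = 9.1481 kJ/s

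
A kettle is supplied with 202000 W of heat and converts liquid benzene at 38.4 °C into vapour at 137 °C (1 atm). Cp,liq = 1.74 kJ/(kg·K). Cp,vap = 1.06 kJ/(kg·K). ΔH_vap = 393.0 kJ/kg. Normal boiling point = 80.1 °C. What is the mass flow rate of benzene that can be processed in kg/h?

ṁ = 1380 kg/h

Δh = 1.74×(80.1−38.4) + 393.0 + 1.06×(137−80.1) = 525.87 kJ/kg
Q = 202000 W = 202 kJ/s = 727200 kJ/h
ṁ = Q/Δh = 727200 / 525.87 = 1382.8 kg/h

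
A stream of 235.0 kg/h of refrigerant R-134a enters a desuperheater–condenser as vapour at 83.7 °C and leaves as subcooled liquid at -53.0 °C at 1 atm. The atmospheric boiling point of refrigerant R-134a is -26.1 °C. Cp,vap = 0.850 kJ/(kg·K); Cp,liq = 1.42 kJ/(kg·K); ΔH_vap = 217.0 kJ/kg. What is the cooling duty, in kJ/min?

Q_c = 1370 kJ/min

vapour 83.7→-26.1 °C: -93.33 kJ/kg
condensation at -26.1 °C: -217 kJ/kg
liquid -26.1→-53.0 °C: -38.198 kJ/kg
Δh = -93.33 + -217 + -38.198 = -348.53 kJ/kg
Q = ṁ·Δh = 235.0 kg/h × -348.53 kJ/kg = -81904 kJ/h
|Q| = 22.751 kW = 1365.1 kJ/min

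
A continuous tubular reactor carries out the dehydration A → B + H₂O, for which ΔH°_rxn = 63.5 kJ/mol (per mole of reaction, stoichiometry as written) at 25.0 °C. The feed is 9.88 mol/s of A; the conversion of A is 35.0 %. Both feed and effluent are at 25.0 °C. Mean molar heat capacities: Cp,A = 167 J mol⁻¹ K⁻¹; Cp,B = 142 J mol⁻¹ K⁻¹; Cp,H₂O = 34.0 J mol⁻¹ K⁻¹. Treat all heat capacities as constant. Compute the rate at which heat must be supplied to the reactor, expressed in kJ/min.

Extent of reaction ξ = 0.350 × 9.88 = 3.458 mol/s
Reaction term: ξ·ΔH°_rxn = 3.458 × 63.5 = 219.58 kJ/s
Q = ΔH = 219.58 kJ/s = 219.58 kW
Heat supplied = 13175 kJ/min

Q_in = 13200 kJ/min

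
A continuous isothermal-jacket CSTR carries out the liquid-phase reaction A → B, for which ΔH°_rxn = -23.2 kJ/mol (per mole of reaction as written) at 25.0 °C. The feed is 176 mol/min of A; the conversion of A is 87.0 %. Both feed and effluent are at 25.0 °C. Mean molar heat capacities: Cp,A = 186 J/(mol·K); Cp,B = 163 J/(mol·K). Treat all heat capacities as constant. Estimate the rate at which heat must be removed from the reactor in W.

Extent of reaction ξ = 0.870 × 176 = 153.12 mol/min
Reaction term: ξ·ΔH°_rxn = 153.12 × -23.2 = -3552.4 kJ/min
Q = ΔH = -3552.4 kJ/min = -59.206 kW
Heat removed = 59206 W

Q_out = 59200 W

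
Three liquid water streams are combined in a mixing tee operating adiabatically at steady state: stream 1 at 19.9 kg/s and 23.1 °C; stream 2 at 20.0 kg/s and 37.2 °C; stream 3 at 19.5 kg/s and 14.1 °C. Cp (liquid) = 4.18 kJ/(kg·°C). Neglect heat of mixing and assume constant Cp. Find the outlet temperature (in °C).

Energy balance with Q = 0: Σ ṁᵢCp,ᵢ(T_out − Tᵢ) = 0
T_out = Σ ṁᵢCp,ᵢTᵢ / Σ ṁᵢCp,ᵢ
      = 6180.7 / 248.29 = 24.893 °C

T_out = 24.9 °C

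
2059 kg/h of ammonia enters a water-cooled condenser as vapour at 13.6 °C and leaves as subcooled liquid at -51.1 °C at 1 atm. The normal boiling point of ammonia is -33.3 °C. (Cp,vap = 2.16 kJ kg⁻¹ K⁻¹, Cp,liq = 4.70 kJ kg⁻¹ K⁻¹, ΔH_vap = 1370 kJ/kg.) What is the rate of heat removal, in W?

vapour 13.6→-33.3 °C: -101.3 kJ/kg
condensation at -33.3 °C: -1370 kJ/kg
liquid -33.3→-51.1 °C: -83.66 kJ/kg
Δh = -101.3 + -1370 + -83.66 = -1555 kJ/kg
Q = ṁ·Δh = 2059 kg/h × -1555 kJ/kg = -3.2017e+06 kJ/h
|Q| = 889.35 kW = 889350 W

Q_c = 889000 W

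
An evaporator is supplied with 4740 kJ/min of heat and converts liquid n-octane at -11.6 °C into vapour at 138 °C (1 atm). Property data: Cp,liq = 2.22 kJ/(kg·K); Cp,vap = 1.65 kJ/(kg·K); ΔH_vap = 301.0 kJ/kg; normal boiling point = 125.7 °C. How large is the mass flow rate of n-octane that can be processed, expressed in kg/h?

ṁ = 454 kg/h

Δh = 2.22×(125.7−-11.6) + 301.0 + 1.65×(138−125.7) = 626.1 kJ/kg
Q = 4740 kJ/min = 79 kJ/s = 284400 kJ/h
ṁ = Q/Δh = 284400 / 626.1 = 454.24 kg/h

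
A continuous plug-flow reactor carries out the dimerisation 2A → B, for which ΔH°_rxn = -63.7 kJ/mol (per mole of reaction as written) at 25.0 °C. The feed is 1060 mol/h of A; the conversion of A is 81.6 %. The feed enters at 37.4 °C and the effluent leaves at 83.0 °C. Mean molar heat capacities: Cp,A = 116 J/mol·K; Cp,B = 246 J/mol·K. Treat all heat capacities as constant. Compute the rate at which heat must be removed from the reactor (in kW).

Q_out = 6.00 kW

Extent of reaction ξ = 0.816 × 1060 / 2 = 432.48 mol/h
Reaction term: ξ·ΔH°_rxn = 432.48 × -63.7 = -27549 kJ/h
Sensible, feed 37.4→25 °C: -1524.7 kJ/h
Outlet flows (mol/h): A 195.04, B 432.48
Sensible, products 25→83.0 °C: 7482.9 kJ/h
Q = ΔH = -21591 kJ/h = -5.9975 kW
Heat removed = 5.9975 kW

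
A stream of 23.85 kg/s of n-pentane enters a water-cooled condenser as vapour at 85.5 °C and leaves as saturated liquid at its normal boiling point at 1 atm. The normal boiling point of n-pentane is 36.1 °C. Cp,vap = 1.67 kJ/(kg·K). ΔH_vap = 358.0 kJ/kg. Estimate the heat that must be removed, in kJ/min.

Q_c = 630000 kJ/min

vapour 85.5→36.1 °C: -82.498 kJ/kg
condensation at 36.1 °C: -358 kJ/kg
Δh = -82.498 + -358 = -440.5 kJ/kg
Q = ṁ·Δh = 23.85 kg/s × -440.5 kJ/kg = -10506 kJ/s
|Q| = 10506 kW = 630350 kJ/min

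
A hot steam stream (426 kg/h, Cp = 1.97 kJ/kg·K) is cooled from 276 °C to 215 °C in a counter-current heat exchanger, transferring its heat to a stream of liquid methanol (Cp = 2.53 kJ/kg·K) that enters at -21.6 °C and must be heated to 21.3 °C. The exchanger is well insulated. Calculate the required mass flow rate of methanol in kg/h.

Heat released by hot stream: Q = 426 × 1.97 × (276 − 215) = 51192 kJ/h
Energy balance on cold side (adiabatic exchanger): Q = ṁ_c·Cp_c·(T_c,out − T_c,in)
ṁ_c = 51192 / [2.53 × (21.3 − -21.6)] = 471.66 kg/h

ṁ_c = 472 kg/h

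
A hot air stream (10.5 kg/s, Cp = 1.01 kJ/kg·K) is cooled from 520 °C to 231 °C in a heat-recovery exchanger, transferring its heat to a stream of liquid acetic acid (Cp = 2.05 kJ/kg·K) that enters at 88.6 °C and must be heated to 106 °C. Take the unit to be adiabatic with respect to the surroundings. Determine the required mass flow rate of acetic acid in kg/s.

ṁ_c = 85.9 kg/s

Heat released by hot stream: Q = 10.5 × 1.01 × (520 − 231) = 3064.8 kJ/s
Energy balance on cold side (adiabatic exchanger): Q = ṁ_c·Cp_c·(T_c,out − T_c,in)
ṁ_c = 3064.8 / [2.05 × (106 − 88.6)] = 85.922 kg/s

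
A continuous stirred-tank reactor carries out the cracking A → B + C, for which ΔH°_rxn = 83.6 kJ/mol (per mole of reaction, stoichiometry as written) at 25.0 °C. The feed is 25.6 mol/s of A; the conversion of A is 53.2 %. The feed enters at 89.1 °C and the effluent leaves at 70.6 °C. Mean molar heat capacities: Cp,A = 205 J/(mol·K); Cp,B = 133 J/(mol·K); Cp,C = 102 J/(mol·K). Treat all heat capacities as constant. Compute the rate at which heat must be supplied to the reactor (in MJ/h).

Q_in = 3820 MJ/h

Extent of reaction ξ = 0.532 × 25.6 = 13.619 mol/s
Reaction term: ξ·ΔH°_rxn = 13.619 × 83.6 = 1138.6 kJ/s
Sensible, feed 89.1→25 °C: -336.4 kJ/s
Outlet flows (mol/s): A 11.981, B 13.619, C 13.619
Sensible, products 25→70.6 °C: 257.94 kJ/s
Q = ΔH = 1060.1 kJ/s = 1060.1 kW
Heat supplied = 3816.4 MJ/h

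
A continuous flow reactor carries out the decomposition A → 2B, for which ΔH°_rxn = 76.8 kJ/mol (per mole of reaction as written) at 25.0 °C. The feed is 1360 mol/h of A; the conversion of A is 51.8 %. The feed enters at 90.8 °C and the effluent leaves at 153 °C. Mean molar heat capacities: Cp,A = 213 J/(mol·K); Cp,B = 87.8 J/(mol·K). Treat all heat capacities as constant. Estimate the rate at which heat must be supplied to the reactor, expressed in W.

Q_in = 19100 W

Extent of reaction ξ = 0.518 × 1360 = 704.48 mol/h
Reaction term: ξ·ΔH°_rxn = 704.48 × 76.8 = 54104 kJ/h
Sensible, feed 90.8→25 °C: -19061 kJ/h
Outlet flows (mol/h): A 655.52, B 1409
Sensible, products 25→153 °C: 33707 kJ/h
Q = ΔH = 68750 kJ/h = 19.097 kW
Heat supplied = 19097 W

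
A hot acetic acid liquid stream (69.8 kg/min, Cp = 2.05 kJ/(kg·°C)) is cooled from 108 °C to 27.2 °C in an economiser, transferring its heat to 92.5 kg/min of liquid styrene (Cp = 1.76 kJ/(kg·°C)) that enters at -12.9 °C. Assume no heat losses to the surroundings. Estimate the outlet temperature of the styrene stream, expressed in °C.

Heat released by hot stream: Q = 69.8 × 2.05 × (108 − 27.2) = 11562 kJ/min
Energy balance on cold side (adiabatic exchanger): Q = ṁ_c·Cp_c·(T_c,out − T_c,in)
T_c,out = -12.9 + 11562/(92.5 × 1.76) = 58.118 °C

T_c,out = 58.1 °C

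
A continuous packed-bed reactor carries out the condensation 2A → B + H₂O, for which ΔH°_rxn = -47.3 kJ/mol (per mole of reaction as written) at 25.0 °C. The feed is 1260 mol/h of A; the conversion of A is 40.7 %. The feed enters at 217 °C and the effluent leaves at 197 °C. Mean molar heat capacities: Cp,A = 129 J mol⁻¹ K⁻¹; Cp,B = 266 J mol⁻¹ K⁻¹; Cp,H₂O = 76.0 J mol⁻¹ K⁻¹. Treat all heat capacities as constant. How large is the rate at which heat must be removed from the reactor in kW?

Q_out = 3.24 kW

Extent of reaction ξ = 0.407 × 1260 / 2 = 256.41 mol/h
Reaction term: ξ·ΔH°_rxn = 256.41 × -47.3 = -12128 kJ/h
Sensible, feed 217→25 °C: -31208 kJ/h
Outlet flows (mol/h): A 747.18, B 256.41, H₂O 256.41
Sensible, products 25→197 °C: 31661 kJ/h
Q = ΔH = -11674 kJ/h = -3.2429 kW
Heat removed = 3.2429 kW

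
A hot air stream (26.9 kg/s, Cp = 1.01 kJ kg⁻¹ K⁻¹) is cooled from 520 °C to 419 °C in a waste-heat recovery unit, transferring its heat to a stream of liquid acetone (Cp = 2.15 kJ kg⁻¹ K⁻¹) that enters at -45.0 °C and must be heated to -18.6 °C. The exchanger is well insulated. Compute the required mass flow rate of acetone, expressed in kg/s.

Heat released by hot stream: Q = 26.9 × 1.01 × (520 − 419) = 2744.1 kJ/s
Energy balance on cold side (adiabatic exchanger): Q = ṁ_c·Cp_c·(T_c,out − T_c,in)
ṁ_c = 2744.1 / [2.15 × (-18.6 − -45.0)] = 48.345 kg/s

ṁ_c = 48.3 kg/s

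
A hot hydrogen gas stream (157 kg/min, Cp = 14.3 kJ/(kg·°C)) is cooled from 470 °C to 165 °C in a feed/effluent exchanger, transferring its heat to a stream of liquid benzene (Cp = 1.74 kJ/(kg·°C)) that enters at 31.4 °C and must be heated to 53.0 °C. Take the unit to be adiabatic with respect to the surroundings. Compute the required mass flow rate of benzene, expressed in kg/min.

ṁ_c = 18200 kg/min

Heat released by hot stream: Q = 157 × 14.3 × (470 − 165) = 684760 kJ/min
Energy balance on cold side (adiabatic exchanger): Q = ṁ_c·Cp_c·(T_c,out − T_c,in)
ṁ_c = 684760 / [1.74 × (53.0 − 31.4)] = 18219 kg/min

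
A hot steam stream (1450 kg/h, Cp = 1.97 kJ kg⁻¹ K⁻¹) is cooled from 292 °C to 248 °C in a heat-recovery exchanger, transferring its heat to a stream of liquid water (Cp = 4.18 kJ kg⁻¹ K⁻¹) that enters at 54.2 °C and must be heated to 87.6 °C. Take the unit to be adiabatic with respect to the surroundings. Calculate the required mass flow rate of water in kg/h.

Heat released by hot stream: Q = 1450 × 1.97 × (292 − 248) = 125690 kJ/h
Energy balance on cold side (adiabatic exchanger): Q = ṁ_c·Cp_c·(T_c,out − T_c,in)
ṁ_c = 125690 / [4.18 × (87.6 − 54.2)] = 900.25 kg/h

ṁ_c = 900 kg/h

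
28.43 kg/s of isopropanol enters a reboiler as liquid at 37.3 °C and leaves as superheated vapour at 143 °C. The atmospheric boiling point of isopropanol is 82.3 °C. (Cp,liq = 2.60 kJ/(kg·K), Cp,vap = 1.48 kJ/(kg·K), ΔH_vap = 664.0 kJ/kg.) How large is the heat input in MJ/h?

liquid 37.3→82.3 °C: 117 kJ/kg
vaporisation at 82.3 °C: 664 kJ/kg
vapour 82.3→143 °C: 89.836 kJ/kg
Δh = 117 + 664 + 89.836 = 870.84 kJ/kg
Q = ṁ·Δh = 28.43 kg/s × 870.84 kJ/kg = 24758 kJ/s
|Q| = 24758 kW = 89128 MJ/h

Q = 89100 MJ/h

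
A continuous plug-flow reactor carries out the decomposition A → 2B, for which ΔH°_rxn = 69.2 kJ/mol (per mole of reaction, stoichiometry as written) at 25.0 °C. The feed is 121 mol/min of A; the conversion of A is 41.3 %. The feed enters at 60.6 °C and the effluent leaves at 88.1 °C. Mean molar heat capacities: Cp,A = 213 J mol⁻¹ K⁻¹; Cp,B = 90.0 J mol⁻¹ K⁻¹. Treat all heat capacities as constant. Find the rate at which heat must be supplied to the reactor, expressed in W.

Extent of reaction ξ = 0.413 × 121 = 49.973 mol/min
Reaction term: ξ·ΔH°_rxn = 49.973 × 69.2 = 3458.1 kJ/min
Sensible, feed 60.6→25 °C: -917.52 kJ/min
Outlet flows (mol/min): A 71.027, B 99.946
Sensible, products 25→88.1 °C: 1522.2 kJ/min
Q = ΔH = 4062.8 kJ/min = 67.714 kW
Heat supplied = 67714 W

Q_in = 67700 W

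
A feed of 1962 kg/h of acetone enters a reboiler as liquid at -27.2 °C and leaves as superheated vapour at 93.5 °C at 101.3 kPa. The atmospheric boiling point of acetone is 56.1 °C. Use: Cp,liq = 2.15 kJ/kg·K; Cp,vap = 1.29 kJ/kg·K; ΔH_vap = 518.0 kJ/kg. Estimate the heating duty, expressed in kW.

liquid -27.2→56.1 °C: 179.09 kJ/kg
vaporisation at 56.1 °C: 518 kJ/kg
vapour 56.1→93.5 °C: 48.246 kJ/kg
Δh = 179.09 + 518 + 48.246 = 745.34 kJ/kg
Q = ṁ·Δh = 1962 kg/h × 745.34 kJ/kg = 1.4624e+06 kJ/h
|Q| = 406.21 kW

Q = 406 kW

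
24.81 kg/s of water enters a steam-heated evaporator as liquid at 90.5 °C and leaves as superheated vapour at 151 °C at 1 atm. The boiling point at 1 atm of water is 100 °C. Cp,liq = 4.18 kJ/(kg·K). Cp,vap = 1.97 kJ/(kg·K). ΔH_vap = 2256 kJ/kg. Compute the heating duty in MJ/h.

Q = 214000 MJ/h

liquid 90.5→100 °C: 39.71 kJ/kg
vaporisation at 100 °C: 2256 kJ/kg
vapour 100→151 °C: 100.47 kJ/kg
Δh = 39.71 + 2256 + 100.47 = 2396.2 kJ/kg
Q = ṁ·Δh = 24.81 kg/s × 2396.2 kJ/kg = 59449 kJ/s
|Q| = 59449 kW = 214020 MJ/h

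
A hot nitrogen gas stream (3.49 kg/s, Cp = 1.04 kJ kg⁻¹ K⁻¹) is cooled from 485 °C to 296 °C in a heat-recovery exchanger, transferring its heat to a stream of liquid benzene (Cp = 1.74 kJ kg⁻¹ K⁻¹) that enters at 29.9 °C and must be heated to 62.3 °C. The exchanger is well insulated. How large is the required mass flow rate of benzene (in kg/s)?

Heat released by hot stream: Q = 3.49 × 1.04 × (485 − 296) = 685.99 kJ/s
Energy balance on cold side (adiabatic exchanger): Q = ṁ_c·Cp_c·(T_c,out − T_c,in)
ṁ_c = 685.99 / [1.74 × (62.3 − 29.9)] = 12.168 kg/s

ṁ_c = 12.2 kg/s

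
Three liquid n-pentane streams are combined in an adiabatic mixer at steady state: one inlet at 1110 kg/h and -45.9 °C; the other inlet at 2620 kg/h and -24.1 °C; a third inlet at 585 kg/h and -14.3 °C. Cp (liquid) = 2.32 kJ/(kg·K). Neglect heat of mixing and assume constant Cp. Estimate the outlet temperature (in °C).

Energy balance with Q = 0: Σ ṁᵢCp,ᵢ(T_out − Tᵢ) = 0
Σ ṁᵢCp,ᵢTᵢ = 1110×2.32×-45.9 + 2620×2.32×-24.1 + 585×2.32×-14.3 = -284100
Σ ṁᵢCp,ᵢ = 1110×2.32 + 2620×2.32 + 585×2.32 = 10011
T_out = -284100 / 10011 = -28.379 °C

T_out = -28.4 °C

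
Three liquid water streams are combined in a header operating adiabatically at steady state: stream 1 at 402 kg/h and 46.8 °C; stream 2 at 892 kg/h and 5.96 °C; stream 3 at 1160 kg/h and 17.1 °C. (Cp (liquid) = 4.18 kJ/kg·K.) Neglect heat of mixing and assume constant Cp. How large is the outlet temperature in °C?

T_out = 17.9 °C

Adiabatic, steady state ⇒ Σ ṁᵢCp,ᵢ(T_out − Tᵢ) = 0
T_out = Σ ṁᵢCp,ᵢTᵢ / Σ ṁᵢCp,ᵢ
      = 183780 / 10258 = 17.916 °C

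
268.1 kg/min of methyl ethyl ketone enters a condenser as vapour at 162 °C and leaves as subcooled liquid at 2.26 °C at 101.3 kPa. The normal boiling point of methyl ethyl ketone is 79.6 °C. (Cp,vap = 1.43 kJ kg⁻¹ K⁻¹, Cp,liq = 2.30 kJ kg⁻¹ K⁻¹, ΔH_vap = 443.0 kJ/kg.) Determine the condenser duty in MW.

vapour 162→79.6 °C: -117.83 kJ/kg
condensation at 79.6 °C: -443 kJ/kg
liquid 79.6→2.26 °C: -177.88 kJ/kg
Δh = -117.83 + -443 + -177.88 = -738.71 kJ/kg
Q = ṁ·Δh = 268.1 kg/min × -738.71 kJ/kg = -198050 kJ/min
|Q| = 3300.8 kW = 3.3008 MW

Q_c = 3.30 MW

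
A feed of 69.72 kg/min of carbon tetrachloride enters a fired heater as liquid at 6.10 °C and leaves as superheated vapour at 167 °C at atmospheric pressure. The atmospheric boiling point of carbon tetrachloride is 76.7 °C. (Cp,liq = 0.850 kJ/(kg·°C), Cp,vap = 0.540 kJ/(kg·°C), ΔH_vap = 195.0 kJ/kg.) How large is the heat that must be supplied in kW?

Q = 353 kW

liquid 6.10→76.7 °C: 60.01 kJ/kg
vaporisation at 76.7 °C: 195 kJ/kg
vapour 76.7→167 °C: 48.762 kJ/kg
Δh = 60.01 + 195 + 48.762 = 303.77 kJ/kg
Q = ṁ·Δh = 69.72 kg/min × 303.77 kJ/kg = 21179 kJ/min
|Q| = 352.98 kW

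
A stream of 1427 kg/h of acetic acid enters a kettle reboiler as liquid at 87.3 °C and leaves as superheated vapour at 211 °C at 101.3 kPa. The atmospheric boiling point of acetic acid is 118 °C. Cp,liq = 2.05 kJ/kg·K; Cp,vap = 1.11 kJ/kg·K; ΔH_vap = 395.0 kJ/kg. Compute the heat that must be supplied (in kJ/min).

Q = 13300 kJ/min

liquid 87.3→118 °C: 62.935 kJ/kg
vaporisation at 118 °C: 395 kJ/kg
vapour 118→211 °C: 103.23 kJ/kg
Δh = 62.935 + 395 + 103.23 = 561.16 kJ/kg
Q = ṁ·Δh = 1427 kg/h × 561.16 kJ/kg = 800780 kJ/h
|Q| = 222.44 kW = 13346 kJ/min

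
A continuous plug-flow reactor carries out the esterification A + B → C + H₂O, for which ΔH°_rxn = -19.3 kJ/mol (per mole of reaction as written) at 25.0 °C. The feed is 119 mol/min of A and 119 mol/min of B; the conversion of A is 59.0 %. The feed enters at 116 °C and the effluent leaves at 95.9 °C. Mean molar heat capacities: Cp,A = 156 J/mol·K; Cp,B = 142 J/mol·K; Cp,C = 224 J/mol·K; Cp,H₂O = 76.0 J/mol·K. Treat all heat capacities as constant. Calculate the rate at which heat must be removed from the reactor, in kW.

Q_out = 34.3 kW

Extent of reaction ξ = 0.590 × 119 = 70.21 mol/min
Reaction term: ξ·ΔH°_rxn = 70.21 × -19.3 = -1355.1 kJ/min
Sensible, feed 116→25 °C: -3227 kJ/min
Outlet flows (mol/min): A 48.79, B 48.79, C 70.21, H₂O 70.21
Sensible, products 25→95.9 °C: 2524.2 kJ/min
Q = ΔH = -2057.9 kJ/min = -34.298 kW
Heat removed = 34.298 kW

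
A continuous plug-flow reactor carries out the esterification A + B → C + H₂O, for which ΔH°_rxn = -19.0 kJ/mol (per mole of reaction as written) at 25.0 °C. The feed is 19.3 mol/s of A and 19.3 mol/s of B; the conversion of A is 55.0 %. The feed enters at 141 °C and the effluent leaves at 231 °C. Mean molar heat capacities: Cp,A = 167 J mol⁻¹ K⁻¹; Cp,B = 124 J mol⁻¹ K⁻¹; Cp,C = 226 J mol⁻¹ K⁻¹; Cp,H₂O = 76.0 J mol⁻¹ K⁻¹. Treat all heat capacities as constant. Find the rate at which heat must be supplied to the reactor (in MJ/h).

Q_in = 1180 MJ/h

Extent of reaction ξ = 0.550 × 19.3 = 10.615 mol/s
Reaction term: ξ·ΔH°_rxn = 10.615 × -19.0 = -201.69 kJ/s
Sensible, feed 141→25 °C: -651.49 kJ/s
Outlet flows (mol/s): A 8.685, B 8.685, C 10.615, H₂O 10.615
Sensible, products 25→231 °C: 1181 kJ/s
Q = ΔH = 327.84 kJ/s = 327.84 kW
Heat supplied = 1180.2 MJ/h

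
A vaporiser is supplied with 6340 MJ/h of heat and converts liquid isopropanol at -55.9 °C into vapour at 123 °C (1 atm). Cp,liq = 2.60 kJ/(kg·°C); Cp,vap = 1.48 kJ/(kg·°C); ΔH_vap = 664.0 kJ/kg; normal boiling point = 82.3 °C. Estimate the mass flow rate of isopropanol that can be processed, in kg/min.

Δh = 2.60×(82.3−-55.9) + 664.0 + 1.48×(123−82.3) = 1083.6 kJ/kg
Q = 6340 MJ/h = 1761.1 kJ/s = 105670 kJ/min
ṁ = Q/Δh = 105670 / 1083.6 = 97.518 kg/min

ṁ = 97.5 kg/min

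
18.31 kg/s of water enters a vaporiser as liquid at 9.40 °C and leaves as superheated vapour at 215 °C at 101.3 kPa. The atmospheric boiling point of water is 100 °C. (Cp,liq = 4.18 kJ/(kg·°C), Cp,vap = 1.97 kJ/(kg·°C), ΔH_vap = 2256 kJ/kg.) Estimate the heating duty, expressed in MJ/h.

liquid 9.40→100 °C: 378.71 kJ/kg
vaporisation at 100 °C: 2256 kJ/kg
vapour 100→215 °C: 226.55 kJ/kg
Δh = 378.71 + 2256 + 226.55 = 2861.3 kJ/kg
Q = ṁ·Δh = 18.31 kg/s × 2861.3 kJ/kg = 52390 kJ/s
|Q| = 52390 kW = 188600 MJ/h

Q = 189000 MJ/h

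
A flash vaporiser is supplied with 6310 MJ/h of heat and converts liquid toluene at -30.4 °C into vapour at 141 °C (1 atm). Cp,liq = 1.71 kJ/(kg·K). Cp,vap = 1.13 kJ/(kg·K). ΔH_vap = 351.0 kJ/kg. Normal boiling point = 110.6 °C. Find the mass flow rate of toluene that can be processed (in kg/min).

Δh = 1.71×(110.6−-30.4) + 351.0 + 1.13×(141−110.6) = 626.46 kJ/kg
Q = 6310 MJ/h = 1752.8 kJ/s = 105170 kJ/min
ṁ = Q/Δh = 105170 / 626.46 = 167.87 kg/min

ṁ = 168 kg/min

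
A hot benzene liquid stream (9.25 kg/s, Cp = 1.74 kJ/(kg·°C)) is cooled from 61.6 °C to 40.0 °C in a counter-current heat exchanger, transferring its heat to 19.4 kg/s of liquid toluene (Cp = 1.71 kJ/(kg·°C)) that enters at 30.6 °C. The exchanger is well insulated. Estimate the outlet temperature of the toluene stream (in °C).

T_c,out = 41.1 °C

Heat released by hot stream: Q = 9.25 × 1.74 × (61.6 − 40.0) = 347.65 kJ/s
Energy balance on cold side (adiabatic exchanger): Q = ṁ_c·Cp_c·(T_c,out − T_c,in)
T_c,out = 30.6 + 347.65/(19.4 × 1.71) = 41.08 °C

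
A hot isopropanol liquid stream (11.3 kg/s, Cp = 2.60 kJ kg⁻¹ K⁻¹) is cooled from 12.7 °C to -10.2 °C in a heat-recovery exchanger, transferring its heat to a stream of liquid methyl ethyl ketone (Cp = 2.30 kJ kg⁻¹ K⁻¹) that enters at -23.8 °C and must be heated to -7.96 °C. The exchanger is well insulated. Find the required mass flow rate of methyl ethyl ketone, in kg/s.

Heat released by hot stream: Q = 11.3 × 2.60 × (12.7 − -10.2) = 672.8 kJ/s
Energy balance on cold side (adiabatic exchanger): Q = ṁ_c·Cp_c·(T_c,out − T_c,in)
ṁ_c = 672.8 / [2.30 × (-7.96 − -23.8)] = 18.467 kg/s

ṁ_c = 18.5 kg/s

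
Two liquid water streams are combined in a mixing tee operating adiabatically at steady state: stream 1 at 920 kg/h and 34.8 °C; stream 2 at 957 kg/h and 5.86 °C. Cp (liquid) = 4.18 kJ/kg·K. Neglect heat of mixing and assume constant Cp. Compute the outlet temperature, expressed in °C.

T_out = 20.0 °C

Adiabatic, steady state ⇒ Σ ṁᵢCp,ᵢ(T_out − Tᵢ) = 0
T_out = Σ ṁᵢCp,ᵢTᵢ / Σ ṁᵢCp,ᵢ
      = 157270 / 7845.9 = 20.045 °C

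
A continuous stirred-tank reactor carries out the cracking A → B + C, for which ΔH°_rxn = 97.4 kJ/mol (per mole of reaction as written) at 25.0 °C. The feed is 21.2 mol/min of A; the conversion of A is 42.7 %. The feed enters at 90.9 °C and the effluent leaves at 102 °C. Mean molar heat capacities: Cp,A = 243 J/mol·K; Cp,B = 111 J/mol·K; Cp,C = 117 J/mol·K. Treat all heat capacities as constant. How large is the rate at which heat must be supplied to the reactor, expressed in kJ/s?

Q_in = 15.5 kJ/s

Extent of reaction ξ = 0.427 × 21.2 = 9.0524 mol/min
Reaction term: ξ·ΔH°_rxn = 9.0524 × 97.4 = 881.7 kJ/min
Sensible, feed 90.9→25 °C: -339.49 kJ/min
Outlet flows (mol/min): A 12.148, B 9.0524, C 9.0524
Sensible, products 25→102 °C: 386.22 kJ/min
Q = ΔH = 928.43 kJ/min = 15.474 kW
Heat supplied = 15.474 kJ/s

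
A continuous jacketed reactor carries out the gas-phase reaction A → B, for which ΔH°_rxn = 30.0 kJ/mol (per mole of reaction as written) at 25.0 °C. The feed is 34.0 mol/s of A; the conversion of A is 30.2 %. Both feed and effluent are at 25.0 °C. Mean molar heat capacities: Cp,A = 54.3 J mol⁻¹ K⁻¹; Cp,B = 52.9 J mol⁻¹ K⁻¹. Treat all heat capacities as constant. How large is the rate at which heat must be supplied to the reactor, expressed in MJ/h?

Q_in = 1110 MJ/h

Extent of reaction ξ = 0.302 × 34.0 = 10.268 mol/s
Reaction term: ξ·ΔH°_rxn = 10.268 × 30.0 = 308.04 kJ/s
Q = ΔH = 308.04 kJ/s = 308.04 kW
Heat supplied = 1108.9 MJ/h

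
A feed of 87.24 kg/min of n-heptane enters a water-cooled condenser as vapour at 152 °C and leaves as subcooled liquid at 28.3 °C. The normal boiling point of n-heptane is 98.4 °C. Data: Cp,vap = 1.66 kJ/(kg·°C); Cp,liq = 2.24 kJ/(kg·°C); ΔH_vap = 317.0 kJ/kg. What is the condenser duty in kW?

Q_c = 819 kW

vapour 152→98.4 °C: -88.976 kJ/kg
condensation at 98.4 °C: -317 kJ/kg
liquid 98.4→28.3 °C: -157.02 kJ/kg
Δh = -88.976 + -317 + -157.02 = -563 kJ/kg
Q = ṁ·Δh = 87.24 kg/min × -563 kJ/kg = -49116 kJ/min
|Q| = 818.6 kW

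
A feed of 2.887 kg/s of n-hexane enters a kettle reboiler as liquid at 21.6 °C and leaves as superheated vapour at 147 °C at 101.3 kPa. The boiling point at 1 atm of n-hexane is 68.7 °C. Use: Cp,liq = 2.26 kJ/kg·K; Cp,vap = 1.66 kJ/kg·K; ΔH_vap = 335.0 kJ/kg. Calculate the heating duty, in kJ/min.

Q = 99000 kJ/min

liquid 21.6→68.7 °C: 106.45 kJ/kg
vaporisation at 68.7 °C: 335 kJ/kg
vapour 68.7→147 °C: 129.98 kJ/kg
Δh = 106.45 + 335 + 129.98 = 571.42 kJ/kg
Q = ṁ·Δh = 2.887 kg/s × 571.42 kJ/kg = 1649.7 kJ/s
|Q| = 1649.7 kW = 98982 kJ/min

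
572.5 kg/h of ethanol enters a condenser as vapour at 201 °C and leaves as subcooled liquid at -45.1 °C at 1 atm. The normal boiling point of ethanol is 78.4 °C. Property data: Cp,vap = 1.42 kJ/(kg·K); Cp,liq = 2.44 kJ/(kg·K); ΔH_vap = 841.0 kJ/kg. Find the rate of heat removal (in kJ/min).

vapour 201→78.4 °C: -174.09 kJ/kg
condensation at 78.4 °C: -841 kJ/kg
liquid 78.4→-45.1 °C: -301.34 kJ/kg
Δh = -174.09 + -841 + -301.34 = -1316.4 kJ/kg
Q = ṁ·Δh = 572.5 kg/h × -1316.4 kJ/kg = -753660 kJ/h
|Q| = 209.35 kW = 12561 kJ/min

Q_c = 12600 kJ/min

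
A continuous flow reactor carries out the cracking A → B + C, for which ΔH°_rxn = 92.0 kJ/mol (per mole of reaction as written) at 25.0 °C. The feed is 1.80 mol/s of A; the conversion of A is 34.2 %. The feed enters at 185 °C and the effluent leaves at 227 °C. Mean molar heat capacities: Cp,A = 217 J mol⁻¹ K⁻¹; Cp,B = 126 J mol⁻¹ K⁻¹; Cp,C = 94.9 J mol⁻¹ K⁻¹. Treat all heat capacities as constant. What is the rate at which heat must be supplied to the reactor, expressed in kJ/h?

Q_in = 265000 kJ/h

Extent of reaction ξ = 0.342 × 1.80 = 0.6156 mol/s
Reaction term: ξ·ΔH°_rxn = 0.6156 × 92.0 = 56.635 kJ/s
Sensible, feed 185→25 °C: -62.496 kJ/s
Outlet flows (mol/s): A 1.1844, B 0.6156, C 0.6156
Sensible, products 25→227 °C: 79.386 kJ/s
Q = ΔH = 73.525 kJ/s = 73.525 kW
Heat supplied = 264690 kJ/h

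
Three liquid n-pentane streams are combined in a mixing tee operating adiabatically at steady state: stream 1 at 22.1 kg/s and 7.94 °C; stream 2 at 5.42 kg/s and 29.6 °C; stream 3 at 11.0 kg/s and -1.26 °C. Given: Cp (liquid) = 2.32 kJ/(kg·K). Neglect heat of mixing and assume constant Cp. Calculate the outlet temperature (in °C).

T_out = 8.36 °C

Energy balance with Q = 0: Σ ṁᵢCp,ᵢ(T_out − Tᵢ) = 0
T_out = Σ ṁᵢCp,ᵢTᵢ / Σ ṁᵢCp,ᵢ
      = 747.15 / 89.366 = 8.3605 °C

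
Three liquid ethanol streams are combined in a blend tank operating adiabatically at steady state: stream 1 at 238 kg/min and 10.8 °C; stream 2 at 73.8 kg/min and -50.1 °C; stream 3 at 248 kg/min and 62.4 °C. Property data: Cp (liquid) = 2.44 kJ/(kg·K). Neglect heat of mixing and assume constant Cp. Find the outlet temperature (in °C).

Adiabatic, steady state ⇒ Σ ṁᵢCp,ᵢ(T_out − Tᵢ) = 0
Σ ṁᵢCp,ᵢTᵢ = 238×2.44×10.8 + 73.8×2.44×-50.1 + 248×2.44×62.4 = 35010
Σ ṁᵢCp,ᵢ = 238×2.44 + 73.8×2.44 + 248×2.44 = 1365.9
T_out = 35010 / 1365.9 = 25.631 °C

T_out = 25.6 °C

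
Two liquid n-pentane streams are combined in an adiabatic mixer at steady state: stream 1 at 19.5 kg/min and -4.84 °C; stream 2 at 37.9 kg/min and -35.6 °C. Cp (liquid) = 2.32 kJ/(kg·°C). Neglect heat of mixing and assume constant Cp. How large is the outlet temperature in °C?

T_out = -25.2 °C

No heat crosses the boundary, so H_out = H_in.
T_out = Σ ṁᵢCp,ᵢTᵢ / Σ ṁᵢCp,ᵢ
      = -3349.2 / 133.17 = -25.15 °C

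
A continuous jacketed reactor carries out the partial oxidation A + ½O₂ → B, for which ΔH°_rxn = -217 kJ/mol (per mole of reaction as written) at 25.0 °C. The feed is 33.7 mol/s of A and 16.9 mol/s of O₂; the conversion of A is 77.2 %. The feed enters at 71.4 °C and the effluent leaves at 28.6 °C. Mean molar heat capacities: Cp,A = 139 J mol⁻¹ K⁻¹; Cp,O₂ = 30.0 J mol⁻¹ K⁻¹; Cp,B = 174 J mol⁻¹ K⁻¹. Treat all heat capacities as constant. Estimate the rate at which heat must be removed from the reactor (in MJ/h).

Extent of reaction ξ = 0.772 × 33.7 = 26.016 mol/s
Reaction term: ξ·ΔH°_rxn = 26.016 × -217 = -5645.6 kJ/s
Sensible, feed 71.4→25 °C: -240.88 kJ/s
Outlet flows (mol/s): A 7.6836, O₂ 3.8918, B 26.016
Sensible, products 25→28.6 °C: 20.562 kJ/s
Q = ΔH = -5865.9 kJ/s = -5865.9 kW
Heat removed = 21117 MJ/h

Q_out = 21100 MJ/h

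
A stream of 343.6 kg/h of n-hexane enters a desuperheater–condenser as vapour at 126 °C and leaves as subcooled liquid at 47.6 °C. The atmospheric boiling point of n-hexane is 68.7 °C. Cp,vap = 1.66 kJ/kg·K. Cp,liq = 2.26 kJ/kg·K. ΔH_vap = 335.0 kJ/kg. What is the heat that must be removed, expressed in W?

vapour 126→68.7 °C: -95.118 kJ/kg
condensation at 68.7 °C: -335 kJ/kg
liquid 68.7→47.6 °C: -47.686 kJ/kg
Δh = -95.118 + -335 + -47.686 = -477.8 kJ/kg
Q = ṁ·Δh = 343.6 kg/h × -477.8 kJ/kg = -164170 kJ/h
|Q| = 45.604 kW = 45604 W

Q_c = 45600 W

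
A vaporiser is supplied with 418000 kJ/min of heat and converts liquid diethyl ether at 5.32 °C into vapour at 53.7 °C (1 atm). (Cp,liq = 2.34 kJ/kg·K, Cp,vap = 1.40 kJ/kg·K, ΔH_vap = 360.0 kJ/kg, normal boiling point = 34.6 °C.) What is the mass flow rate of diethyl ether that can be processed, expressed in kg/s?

Δh = 2.34×(34.6−5.32) + 360.0 + 1.40×(53.7−34.6) = 455.26 kJ/kg
Q = 418000 kJ/min = 6966.7 kJ/s = 6966.7 kJ/s
ṁ = Q/Δh = 6966.7 / 455.26 = 15.303 kg/s

ṁ = 15.3 kg/s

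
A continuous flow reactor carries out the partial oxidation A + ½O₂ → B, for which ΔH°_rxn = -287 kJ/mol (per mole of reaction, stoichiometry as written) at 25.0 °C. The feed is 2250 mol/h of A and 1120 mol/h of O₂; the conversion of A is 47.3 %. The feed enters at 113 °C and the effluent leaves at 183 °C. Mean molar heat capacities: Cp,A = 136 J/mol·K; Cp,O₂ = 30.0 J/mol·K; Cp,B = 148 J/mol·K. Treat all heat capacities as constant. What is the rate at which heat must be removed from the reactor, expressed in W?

Extent of reaction ξ = 0.473 × 2250 = 1064.2 mol/h
Reaction term: ξ·ΔH°_rxn = 1064.2 × -287 = -305440 kJ/h
Sensible, feed 113→25 °C: -29885 kJ/h
Outlet flows (mol/h): A 1185.8, O₂ 587.88, B 1064.2
Sensible, products 25→183 °C: 53152 kJ/h
Q = ΔH = -282170 kJ/h = -78.381 kW
Heat removed = 78381 W

Q_out = 78400 W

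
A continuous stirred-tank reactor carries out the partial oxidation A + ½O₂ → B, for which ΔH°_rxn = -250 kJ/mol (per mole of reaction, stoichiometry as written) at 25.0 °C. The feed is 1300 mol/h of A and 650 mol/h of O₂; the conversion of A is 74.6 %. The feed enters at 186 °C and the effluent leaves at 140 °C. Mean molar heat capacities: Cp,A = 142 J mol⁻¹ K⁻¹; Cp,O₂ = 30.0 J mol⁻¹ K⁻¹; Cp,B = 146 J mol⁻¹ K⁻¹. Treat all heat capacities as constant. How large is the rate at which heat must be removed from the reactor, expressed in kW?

Extent of reaction ξ = 0.746 × 1300 = 969.8 mol/h
Reaction term: ξ·ΔH°_rxn = 969.8 × -250 = -242450 kJ/h
Sensible, feed 186→25 °C: -32860 kJ/h
Outlet flows (mol/h): A 330.2, O₂ 165.1, B 969.8
Sensible, products 25→140 °C: 22245 kJ/h
Q = ΔH = -253070 kJ/h = -70.296 kW
Heat removed = 70.296 kW

Q_out = 70.3 kW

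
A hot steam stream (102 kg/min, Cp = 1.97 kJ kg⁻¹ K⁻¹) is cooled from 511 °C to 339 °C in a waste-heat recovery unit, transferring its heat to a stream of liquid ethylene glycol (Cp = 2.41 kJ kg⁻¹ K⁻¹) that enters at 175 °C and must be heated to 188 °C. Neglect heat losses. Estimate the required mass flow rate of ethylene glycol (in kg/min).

ṁ_c = 1100 kg/min

Heat released by hot stream: Q = 102 × 1.97 × (511 − 339) = 34562 kJ/min
Energy balance on cold side (adiabatic exchanger): Q = ṁ_c·Cp_c·(T_c,out − T_c,in)
ṁ_c = 34562 / [2.41 × (188 − 175)] = 1103.1 kg/min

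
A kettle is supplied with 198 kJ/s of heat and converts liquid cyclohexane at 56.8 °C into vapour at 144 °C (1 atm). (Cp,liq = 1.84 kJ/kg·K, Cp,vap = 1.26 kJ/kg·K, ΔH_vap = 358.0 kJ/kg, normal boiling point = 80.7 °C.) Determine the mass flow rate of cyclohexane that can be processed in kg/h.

Δh = 1.84×(80.7−56.8) + 358.0 + 1.26×(144−80.7) = 481.73 kJ/kg
Q = 198 kJ/s = 198 kJ/s = 712800 kJ/h
ṁ = Q/Δh = 712800 / 481.73 = 1479.7 kg/h

ṁ = 1480 kg/h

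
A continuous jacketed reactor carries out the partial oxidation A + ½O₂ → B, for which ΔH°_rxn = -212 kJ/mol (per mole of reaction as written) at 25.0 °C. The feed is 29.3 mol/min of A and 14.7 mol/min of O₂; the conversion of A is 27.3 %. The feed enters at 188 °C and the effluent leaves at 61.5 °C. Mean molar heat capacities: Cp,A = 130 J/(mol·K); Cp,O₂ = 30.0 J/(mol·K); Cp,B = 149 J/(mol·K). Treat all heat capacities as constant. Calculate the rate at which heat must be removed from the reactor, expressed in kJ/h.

Extent of reaction ξ = 0.273 × 29.3 = 7.9989 mol/min
Reaction term: ξ·ΔH°_rxn = 7.9989 × -212 = -1695.8 kJ/min
Sensible, feed 188→25 °C: -692.75 kJ/min
Outlet flows (mol/min): A 21.301, O₂ 10.701, B 7.9989
Sensible, products 25→61.5 °C: 156.29 kJ/min
Q = ΔH = -2232.2 kJ/min = -37.204 kW
Heat removed = 133930 kJ/h

Q_out = 134000 kJ/h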